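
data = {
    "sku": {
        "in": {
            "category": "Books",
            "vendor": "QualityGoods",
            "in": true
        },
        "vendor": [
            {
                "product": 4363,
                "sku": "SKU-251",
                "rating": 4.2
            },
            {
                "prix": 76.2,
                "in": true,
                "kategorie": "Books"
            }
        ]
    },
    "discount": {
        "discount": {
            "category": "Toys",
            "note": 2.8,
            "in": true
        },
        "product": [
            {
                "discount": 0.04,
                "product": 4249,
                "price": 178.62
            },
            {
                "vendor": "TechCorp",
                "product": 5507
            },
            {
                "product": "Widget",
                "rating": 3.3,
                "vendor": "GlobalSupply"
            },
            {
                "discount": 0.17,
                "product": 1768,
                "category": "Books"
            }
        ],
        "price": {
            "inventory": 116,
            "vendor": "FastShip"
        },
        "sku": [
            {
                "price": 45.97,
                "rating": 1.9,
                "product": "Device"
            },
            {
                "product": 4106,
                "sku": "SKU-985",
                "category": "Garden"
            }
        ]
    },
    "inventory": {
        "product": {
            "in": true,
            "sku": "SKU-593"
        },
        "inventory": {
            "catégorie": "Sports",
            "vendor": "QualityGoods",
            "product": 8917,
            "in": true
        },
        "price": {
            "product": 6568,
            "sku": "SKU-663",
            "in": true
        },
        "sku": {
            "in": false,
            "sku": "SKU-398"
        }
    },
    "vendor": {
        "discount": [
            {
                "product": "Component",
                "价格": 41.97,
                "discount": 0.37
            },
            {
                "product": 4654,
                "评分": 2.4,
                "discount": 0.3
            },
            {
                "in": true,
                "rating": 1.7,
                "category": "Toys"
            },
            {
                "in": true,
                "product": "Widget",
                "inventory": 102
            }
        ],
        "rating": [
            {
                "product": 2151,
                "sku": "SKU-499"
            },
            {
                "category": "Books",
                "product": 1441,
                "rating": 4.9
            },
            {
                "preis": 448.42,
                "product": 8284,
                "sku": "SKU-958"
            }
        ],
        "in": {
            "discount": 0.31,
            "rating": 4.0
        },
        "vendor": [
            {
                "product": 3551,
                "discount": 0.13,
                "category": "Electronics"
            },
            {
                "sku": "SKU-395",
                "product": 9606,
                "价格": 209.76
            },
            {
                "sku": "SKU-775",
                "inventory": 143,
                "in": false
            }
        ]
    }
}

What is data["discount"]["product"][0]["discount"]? 0.04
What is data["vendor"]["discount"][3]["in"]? True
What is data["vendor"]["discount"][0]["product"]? "Component"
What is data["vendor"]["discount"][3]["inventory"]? 102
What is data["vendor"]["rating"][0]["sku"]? "SKU-499"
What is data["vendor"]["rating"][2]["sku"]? "SKU-958"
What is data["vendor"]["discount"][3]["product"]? "Widget"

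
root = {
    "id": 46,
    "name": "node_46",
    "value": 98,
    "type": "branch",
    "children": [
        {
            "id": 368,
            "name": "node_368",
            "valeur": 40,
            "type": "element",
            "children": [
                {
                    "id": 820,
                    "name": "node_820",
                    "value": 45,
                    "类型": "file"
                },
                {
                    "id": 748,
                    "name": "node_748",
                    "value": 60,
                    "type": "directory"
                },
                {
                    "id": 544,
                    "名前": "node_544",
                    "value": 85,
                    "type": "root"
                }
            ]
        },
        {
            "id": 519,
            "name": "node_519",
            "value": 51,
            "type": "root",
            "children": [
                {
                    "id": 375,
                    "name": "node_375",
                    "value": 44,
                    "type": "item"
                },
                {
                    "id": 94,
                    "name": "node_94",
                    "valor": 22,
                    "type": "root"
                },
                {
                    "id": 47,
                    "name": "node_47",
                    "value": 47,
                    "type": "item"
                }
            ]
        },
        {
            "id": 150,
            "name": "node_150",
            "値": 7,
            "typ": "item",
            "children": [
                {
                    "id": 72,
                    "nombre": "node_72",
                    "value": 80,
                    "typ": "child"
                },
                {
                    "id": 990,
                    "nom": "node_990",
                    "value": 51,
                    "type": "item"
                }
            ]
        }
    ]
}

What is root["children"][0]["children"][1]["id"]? 748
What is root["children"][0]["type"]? "element"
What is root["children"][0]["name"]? "node_368"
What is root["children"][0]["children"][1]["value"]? 60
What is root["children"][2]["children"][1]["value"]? 51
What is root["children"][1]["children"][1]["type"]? "root"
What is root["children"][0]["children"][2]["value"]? 85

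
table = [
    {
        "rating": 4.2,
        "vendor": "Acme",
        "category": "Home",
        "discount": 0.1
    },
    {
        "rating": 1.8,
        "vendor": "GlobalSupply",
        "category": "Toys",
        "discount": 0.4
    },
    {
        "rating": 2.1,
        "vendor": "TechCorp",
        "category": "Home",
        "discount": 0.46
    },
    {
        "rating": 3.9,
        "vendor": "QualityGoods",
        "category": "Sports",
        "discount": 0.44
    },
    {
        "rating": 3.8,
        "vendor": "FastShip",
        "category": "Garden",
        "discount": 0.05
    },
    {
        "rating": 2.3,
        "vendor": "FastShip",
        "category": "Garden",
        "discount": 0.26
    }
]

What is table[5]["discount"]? 0.26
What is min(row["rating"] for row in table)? 1.8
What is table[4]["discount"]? 0.05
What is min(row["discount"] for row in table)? 0.05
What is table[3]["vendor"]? "QualityGoods"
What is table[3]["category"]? "Sports"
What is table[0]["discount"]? 0.1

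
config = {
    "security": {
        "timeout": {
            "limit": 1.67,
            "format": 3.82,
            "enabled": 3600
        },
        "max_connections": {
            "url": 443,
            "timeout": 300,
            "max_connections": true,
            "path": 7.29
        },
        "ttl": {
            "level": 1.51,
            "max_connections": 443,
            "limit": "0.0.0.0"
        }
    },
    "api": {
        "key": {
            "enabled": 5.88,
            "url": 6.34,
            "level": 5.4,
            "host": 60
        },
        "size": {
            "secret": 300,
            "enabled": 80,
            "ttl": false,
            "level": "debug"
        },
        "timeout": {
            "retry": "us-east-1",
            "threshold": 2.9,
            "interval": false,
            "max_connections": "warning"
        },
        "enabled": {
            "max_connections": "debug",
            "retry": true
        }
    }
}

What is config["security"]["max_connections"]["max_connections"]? True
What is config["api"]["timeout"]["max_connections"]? "warning"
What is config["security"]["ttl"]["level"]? 1.51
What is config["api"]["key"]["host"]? 60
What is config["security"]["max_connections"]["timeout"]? 300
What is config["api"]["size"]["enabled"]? 80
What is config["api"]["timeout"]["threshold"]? 2.9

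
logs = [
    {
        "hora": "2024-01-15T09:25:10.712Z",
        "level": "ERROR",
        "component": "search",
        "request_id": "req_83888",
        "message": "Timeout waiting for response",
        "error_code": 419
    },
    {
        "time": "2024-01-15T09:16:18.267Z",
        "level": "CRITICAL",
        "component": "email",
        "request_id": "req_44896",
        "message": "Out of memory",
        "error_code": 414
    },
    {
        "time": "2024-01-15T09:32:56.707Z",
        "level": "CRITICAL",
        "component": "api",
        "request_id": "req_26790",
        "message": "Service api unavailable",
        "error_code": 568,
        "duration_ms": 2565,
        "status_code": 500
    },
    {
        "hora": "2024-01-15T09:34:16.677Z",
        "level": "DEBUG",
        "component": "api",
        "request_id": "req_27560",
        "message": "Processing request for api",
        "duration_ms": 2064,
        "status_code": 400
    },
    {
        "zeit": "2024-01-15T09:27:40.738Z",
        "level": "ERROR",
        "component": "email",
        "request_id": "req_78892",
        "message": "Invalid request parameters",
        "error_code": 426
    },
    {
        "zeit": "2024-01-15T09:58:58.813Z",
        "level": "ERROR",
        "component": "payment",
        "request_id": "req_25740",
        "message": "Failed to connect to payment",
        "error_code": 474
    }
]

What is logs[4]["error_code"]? 426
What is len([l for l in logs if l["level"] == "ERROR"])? 3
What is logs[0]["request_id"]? "req_83888"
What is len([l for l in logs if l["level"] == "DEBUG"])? 1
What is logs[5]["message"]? "Failed to connect to payment"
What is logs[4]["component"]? "email"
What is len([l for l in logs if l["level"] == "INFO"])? 0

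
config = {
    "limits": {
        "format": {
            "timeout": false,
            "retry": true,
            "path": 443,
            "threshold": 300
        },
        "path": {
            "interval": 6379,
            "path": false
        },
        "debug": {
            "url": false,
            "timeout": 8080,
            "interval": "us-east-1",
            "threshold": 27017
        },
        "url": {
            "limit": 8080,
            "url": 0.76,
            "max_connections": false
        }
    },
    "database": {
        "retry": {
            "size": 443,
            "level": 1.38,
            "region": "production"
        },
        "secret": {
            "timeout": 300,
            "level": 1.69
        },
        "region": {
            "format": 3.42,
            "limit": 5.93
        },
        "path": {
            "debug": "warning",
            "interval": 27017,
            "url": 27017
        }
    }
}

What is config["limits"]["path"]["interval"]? 6379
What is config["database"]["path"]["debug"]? "warning"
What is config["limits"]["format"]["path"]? 443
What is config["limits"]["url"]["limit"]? 8080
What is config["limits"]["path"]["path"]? False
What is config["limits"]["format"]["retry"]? True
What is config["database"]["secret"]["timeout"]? 300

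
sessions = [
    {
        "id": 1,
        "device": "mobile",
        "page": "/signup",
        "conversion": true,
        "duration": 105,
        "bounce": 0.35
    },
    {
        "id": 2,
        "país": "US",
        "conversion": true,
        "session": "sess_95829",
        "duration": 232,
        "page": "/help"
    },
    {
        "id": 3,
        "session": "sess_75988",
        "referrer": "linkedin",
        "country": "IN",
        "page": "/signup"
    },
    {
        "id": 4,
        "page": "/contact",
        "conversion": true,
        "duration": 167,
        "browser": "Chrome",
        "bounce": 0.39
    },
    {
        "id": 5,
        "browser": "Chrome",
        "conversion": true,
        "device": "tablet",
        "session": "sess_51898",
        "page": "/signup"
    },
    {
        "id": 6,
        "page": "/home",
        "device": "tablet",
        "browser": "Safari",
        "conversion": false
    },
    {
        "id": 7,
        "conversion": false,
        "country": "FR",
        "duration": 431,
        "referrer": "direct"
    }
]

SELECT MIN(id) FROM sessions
1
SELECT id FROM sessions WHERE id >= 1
[1, 2, 3, 4, 5, 6, 7]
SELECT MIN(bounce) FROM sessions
0.35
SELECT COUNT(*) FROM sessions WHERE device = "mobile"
1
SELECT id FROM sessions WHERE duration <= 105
[1]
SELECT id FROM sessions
[1, 2, 3, 4, 5, 6, 7]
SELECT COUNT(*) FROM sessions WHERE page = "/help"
1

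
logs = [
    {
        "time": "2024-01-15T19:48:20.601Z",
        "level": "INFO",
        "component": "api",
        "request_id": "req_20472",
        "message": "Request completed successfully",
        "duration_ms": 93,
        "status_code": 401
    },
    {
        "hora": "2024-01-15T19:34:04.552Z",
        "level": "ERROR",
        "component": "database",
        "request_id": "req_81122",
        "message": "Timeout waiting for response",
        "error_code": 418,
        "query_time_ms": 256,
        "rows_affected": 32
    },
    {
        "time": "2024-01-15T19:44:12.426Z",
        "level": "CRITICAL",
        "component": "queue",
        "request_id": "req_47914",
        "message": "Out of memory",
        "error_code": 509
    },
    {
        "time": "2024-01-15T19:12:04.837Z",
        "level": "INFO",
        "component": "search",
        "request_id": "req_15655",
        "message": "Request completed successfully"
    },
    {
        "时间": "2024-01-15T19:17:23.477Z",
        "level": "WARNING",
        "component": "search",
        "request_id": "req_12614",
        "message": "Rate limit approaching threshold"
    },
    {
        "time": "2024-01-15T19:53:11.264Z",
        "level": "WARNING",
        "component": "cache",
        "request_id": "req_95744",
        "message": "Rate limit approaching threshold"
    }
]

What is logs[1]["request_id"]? "req_81122"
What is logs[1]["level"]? "ERROR"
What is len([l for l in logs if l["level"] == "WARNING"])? 2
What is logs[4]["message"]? "Rate limit approaching threshold"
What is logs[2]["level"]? "CRITICAL"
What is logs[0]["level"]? "INFO"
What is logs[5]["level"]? "WARNING"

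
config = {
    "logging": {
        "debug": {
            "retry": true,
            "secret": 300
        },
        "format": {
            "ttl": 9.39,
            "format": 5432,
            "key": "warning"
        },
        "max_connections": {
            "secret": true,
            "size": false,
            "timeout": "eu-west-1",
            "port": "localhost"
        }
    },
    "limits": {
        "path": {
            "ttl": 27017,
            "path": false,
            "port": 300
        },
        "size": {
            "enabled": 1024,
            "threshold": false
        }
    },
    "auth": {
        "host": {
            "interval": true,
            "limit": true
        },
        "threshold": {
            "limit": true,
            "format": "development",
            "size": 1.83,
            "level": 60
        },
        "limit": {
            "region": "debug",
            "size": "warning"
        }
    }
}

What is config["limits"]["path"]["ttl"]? 27017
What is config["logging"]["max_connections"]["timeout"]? "eu-west-1"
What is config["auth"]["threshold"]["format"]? "development"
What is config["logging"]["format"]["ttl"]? 9.39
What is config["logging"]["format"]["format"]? 5432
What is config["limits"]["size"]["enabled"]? 1024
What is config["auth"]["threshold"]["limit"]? True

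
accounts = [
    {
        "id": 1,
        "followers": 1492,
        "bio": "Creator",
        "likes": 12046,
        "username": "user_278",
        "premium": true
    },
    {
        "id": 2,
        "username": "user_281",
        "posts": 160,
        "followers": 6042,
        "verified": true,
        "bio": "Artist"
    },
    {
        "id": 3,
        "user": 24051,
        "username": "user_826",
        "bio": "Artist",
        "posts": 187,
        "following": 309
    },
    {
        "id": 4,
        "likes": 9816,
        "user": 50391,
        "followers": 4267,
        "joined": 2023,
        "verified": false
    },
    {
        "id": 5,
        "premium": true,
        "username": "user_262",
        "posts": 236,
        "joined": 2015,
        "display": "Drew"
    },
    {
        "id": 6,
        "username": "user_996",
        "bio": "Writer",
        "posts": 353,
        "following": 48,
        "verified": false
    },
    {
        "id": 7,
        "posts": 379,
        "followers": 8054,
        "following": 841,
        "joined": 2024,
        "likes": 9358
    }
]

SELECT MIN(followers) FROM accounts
1492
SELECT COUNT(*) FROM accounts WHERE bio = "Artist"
2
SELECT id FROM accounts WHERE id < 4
[1, 2, 3]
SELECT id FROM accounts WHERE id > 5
[6, 7]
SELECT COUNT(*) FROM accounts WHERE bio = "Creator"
1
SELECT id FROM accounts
[1, 2, 3, 4, 5, 6, 7]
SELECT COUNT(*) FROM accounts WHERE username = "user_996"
1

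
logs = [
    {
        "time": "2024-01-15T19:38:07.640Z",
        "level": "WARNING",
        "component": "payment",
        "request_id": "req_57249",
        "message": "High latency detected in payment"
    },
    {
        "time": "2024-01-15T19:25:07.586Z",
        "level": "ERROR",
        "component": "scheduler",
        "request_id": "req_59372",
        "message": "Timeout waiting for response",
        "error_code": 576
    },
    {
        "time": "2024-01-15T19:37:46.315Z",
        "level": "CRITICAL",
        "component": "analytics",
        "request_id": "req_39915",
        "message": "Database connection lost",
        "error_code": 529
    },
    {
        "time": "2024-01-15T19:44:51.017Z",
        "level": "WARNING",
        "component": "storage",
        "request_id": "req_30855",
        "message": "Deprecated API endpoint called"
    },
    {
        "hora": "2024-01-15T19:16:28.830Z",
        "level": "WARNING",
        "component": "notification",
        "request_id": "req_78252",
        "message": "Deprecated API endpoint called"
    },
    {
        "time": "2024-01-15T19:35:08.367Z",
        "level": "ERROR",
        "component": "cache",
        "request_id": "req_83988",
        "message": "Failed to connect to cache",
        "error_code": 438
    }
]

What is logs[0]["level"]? "WARNING"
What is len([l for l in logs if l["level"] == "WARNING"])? 3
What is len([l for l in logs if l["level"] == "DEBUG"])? 0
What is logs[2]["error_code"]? 529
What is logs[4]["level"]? "WARNING"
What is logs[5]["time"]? "2024-01-15T19:35:08.367Z"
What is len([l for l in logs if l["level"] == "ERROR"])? 2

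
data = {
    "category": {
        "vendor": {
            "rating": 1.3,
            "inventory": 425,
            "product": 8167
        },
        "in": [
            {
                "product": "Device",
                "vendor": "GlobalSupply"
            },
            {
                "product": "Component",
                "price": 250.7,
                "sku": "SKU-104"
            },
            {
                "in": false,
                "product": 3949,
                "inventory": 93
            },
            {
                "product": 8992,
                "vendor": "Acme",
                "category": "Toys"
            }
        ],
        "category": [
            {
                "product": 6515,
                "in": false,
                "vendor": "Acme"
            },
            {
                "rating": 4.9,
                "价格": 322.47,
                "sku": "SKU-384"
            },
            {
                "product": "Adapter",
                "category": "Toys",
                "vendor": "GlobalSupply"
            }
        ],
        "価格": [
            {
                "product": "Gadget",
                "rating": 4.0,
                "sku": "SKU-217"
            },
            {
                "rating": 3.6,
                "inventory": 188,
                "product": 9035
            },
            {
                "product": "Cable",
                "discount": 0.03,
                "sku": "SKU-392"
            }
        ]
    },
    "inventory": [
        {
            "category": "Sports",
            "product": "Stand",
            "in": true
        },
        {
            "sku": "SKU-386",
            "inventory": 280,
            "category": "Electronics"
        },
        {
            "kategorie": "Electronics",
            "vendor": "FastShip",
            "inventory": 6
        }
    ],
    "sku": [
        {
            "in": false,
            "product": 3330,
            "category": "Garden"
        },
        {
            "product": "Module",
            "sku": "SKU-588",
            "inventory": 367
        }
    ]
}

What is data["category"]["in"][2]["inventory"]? 93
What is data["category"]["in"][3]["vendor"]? "Acme"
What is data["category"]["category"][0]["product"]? 6515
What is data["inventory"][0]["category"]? "Sports"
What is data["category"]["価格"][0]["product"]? "Gadget"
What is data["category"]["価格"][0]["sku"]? "SKU-217"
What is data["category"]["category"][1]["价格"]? 322.47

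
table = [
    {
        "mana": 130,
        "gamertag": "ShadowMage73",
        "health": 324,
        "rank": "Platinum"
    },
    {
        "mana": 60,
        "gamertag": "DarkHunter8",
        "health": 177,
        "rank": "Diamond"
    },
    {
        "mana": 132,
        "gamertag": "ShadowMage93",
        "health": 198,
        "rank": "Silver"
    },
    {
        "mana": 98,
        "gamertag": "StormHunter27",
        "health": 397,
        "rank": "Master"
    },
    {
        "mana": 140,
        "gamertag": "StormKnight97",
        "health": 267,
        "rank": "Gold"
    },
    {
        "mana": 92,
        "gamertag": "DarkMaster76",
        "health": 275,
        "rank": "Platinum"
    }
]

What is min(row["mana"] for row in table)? 60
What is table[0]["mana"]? 130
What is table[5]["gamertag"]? "DarkMaster76"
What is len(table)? 6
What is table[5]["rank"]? "Platinum"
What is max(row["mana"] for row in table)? 140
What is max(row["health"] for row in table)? 397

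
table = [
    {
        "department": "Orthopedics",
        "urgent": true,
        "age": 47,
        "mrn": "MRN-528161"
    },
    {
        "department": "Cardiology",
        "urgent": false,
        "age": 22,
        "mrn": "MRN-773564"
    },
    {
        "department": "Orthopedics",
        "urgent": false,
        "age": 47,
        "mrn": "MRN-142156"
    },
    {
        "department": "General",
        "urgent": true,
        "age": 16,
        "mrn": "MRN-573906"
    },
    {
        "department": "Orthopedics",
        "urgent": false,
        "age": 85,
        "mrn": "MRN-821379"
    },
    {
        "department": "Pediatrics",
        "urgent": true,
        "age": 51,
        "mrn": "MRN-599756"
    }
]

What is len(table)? 6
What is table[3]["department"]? "General"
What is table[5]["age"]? 51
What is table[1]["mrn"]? "MRN-773564"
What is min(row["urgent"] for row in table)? False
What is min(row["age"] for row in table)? 16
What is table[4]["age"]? 85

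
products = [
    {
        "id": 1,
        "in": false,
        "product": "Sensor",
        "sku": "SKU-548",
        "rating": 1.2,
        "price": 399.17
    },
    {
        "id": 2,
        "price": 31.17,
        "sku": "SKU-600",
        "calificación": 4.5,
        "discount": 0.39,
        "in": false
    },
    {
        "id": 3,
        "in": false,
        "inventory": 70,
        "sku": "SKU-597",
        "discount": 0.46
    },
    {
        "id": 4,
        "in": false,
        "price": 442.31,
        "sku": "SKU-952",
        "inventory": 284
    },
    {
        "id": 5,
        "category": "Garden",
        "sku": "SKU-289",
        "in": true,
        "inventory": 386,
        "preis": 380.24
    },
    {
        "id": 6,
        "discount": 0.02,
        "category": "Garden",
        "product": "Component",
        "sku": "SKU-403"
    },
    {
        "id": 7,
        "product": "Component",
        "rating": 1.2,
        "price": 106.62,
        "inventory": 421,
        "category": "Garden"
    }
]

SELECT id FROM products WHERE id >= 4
[4, 5, 6, 7]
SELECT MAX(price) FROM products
442.31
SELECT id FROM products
[1, 2, 3, 4, 5, 6, 7]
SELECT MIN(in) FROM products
False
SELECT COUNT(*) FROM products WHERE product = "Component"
2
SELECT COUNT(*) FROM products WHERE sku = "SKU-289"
1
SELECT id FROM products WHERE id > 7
[]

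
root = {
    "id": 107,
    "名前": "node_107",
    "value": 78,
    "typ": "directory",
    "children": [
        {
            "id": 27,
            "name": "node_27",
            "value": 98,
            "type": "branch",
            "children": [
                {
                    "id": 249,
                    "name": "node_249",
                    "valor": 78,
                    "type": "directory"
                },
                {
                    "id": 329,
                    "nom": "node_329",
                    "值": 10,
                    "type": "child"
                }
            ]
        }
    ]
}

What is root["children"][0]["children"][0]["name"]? "node_249"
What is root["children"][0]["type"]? "branch"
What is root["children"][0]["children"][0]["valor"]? 78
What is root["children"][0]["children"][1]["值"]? 10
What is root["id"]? 107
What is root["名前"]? "node_107"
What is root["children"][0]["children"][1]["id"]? 329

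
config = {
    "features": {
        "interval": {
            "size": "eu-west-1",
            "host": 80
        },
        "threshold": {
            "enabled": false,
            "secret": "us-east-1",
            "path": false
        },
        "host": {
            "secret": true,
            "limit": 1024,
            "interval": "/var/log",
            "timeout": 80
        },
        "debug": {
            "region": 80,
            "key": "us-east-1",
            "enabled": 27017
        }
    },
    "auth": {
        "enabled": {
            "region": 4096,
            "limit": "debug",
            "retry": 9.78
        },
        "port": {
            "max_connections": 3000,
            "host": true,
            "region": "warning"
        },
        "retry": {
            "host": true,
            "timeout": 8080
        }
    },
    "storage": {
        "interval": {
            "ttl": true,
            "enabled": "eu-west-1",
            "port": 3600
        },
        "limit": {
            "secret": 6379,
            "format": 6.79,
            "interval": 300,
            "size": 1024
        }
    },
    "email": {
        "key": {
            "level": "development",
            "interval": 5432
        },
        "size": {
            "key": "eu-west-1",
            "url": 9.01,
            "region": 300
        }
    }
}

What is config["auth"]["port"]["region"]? "warning"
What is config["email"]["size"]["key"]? "eu-west-1"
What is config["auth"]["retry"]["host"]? True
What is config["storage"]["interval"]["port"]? 3600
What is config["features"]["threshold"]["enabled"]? False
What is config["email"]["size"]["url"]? 9.01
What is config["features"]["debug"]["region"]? 80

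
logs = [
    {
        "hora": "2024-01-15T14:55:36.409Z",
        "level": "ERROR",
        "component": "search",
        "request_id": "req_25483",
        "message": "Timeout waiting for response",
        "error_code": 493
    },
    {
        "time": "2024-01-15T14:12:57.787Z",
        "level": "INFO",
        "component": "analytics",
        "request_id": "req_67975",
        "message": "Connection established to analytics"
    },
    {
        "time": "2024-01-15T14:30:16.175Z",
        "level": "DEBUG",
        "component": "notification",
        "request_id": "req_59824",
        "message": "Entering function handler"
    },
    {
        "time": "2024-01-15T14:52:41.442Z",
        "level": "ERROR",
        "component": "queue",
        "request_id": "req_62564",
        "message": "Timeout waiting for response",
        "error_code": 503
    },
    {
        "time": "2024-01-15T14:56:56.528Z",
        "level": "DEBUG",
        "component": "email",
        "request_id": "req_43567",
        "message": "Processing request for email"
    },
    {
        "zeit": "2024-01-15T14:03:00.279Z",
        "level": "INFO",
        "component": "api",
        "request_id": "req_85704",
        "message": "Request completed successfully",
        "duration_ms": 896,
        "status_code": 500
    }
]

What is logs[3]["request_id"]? "req_62564"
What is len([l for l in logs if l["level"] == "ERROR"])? 2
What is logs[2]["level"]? "DEBUG"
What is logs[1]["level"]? "INFO"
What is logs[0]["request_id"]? "req_25483"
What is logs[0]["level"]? "ERROR"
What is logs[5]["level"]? "INFO"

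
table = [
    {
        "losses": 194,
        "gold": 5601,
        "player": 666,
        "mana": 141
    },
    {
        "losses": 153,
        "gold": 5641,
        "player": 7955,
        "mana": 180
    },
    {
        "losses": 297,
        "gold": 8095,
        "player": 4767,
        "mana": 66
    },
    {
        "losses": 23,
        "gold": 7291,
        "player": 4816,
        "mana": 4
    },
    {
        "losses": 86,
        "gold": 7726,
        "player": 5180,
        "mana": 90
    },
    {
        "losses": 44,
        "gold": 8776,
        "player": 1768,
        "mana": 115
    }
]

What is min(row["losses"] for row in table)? 23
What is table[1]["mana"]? 180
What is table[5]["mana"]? 115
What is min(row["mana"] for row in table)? 4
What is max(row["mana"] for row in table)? 180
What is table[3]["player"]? 4816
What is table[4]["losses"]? 86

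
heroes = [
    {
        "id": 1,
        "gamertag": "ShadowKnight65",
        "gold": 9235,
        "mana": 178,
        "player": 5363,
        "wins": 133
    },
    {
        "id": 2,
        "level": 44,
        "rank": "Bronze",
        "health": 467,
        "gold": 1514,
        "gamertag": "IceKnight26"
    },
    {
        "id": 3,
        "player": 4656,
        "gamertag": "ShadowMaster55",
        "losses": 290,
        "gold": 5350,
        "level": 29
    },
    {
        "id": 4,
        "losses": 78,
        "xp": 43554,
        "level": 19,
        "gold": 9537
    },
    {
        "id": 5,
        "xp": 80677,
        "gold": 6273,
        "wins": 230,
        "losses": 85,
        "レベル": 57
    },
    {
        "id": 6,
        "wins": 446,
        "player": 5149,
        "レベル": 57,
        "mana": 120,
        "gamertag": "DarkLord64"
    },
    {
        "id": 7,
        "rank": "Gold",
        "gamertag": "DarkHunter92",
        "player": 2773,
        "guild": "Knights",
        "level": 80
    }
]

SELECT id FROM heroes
[1, 2, 3, 4, 5, 6, 7]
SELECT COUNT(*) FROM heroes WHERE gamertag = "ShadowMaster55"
1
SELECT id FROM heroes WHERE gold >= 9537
[4]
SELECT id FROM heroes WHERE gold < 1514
[]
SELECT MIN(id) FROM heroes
1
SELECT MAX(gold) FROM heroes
9537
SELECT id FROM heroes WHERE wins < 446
[1, 5]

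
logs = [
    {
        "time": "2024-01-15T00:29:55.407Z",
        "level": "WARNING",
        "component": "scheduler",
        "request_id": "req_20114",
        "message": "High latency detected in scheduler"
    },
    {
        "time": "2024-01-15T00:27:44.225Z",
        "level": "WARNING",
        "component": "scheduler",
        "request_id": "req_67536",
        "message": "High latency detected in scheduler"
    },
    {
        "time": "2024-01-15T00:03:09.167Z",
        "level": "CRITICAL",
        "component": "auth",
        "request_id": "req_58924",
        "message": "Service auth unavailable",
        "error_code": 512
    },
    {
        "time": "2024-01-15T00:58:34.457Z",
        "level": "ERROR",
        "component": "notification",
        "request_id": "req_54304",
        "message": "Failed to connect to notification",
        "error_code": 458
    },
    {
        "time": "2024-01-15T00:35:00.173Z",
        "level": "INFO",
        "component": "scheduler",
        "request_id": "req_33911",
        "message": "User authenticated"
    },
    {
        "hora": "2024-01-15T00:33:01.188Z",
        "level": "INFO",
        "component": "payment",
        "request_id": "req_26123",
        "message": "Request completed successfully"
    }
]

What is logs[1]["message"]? "High latency detected in scheduler"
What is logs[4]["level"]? "INFO"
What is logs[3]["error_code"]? 458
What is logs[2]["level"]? "CRITICAL"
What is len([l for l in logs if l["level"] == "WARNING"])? 2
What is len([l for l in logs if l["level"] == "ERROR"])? 1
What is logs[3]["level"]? "ERROR"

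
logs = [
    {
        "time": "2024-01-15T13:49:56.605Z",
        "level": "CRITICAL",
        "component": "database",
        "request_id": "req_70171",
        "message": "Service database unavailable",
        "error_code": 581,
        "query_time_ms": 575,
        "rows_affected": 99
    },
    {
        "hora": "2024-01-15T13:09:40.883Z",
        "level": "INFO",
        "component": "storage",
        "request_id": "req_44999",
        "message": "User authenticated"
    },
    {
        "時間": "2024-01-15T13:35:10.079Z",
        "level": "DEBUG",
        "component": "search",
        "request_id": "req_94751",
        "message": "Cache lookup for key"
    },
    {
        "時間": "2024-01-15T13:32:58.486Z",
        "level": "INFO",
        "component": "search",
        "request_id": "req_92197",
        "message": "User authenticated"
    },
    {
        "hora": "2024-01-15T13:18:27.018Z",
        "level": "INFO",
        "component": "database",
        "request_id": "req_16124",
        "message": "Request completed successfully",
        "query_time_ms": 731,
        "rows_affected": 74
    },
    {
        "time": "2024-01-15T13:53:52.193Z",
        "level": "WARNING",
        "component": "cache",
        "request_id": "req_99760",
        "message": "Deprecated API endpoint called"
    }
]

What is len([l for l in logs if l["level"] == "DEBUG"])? 1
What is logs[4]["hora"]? "2024-01-15T13:18:27.018Z"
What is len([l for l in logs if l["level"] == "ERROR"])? 0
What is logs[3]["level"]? "INFO"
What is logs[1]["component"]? "storage"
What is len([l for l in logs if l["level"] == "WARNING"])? 1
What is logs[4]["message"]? "Request completed successfully"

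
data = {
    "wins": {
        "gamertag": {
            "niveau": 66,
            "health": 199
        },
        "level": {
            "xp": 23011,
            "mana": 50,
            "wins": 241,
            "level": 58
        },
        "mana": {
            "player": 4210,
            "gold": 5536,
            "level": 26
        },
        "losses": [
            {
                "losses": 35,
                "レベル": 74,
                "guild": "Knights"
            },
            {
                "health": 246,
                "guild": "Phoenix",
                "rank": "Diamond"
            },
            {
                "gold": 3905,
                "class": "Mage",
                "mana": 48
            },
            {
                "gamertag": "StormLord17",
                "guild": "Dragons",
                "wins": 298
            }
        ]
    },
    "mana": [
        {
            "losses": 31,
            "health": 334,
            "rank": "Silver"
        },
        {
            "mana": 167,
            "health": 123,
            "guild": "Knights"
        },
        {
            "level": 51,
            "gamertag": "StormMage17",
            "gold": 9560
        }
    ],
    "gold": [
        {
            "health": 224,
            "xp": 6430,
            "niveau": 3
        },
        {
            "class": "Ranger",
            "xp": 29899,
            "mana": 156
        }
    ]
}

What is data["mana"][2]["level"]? 51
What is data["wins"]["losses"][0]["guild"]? "Knights"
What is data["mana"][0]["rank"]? "Silver"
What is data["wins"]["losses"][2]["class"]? "Mage"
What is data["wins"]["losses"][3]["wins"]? 298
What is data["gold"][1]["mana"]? 156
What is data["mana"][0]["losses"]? 31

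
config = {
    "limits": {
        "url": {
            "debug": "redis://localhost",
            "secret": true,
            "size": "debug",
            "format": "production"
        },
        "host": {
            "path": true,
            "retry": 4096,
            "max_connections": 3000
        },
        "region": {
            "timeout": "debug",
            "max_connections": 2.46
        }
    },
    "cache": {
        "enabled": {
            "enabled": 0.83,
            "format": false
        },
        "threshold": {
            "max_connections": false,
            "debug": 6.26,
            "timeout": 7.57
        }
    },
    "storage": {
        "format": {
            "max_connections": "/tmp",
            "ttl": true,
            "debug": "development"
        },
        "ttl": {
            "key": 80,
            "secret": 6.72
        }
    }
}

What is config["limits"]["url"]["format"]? "production"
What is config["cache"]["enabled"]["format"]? False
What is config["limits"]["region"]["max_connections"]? 2.46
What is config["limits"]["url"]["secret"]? True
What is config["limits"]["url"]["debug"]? "redis://localhost"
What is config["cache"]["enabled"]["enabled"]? 0.83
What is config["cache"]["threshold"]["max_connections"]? False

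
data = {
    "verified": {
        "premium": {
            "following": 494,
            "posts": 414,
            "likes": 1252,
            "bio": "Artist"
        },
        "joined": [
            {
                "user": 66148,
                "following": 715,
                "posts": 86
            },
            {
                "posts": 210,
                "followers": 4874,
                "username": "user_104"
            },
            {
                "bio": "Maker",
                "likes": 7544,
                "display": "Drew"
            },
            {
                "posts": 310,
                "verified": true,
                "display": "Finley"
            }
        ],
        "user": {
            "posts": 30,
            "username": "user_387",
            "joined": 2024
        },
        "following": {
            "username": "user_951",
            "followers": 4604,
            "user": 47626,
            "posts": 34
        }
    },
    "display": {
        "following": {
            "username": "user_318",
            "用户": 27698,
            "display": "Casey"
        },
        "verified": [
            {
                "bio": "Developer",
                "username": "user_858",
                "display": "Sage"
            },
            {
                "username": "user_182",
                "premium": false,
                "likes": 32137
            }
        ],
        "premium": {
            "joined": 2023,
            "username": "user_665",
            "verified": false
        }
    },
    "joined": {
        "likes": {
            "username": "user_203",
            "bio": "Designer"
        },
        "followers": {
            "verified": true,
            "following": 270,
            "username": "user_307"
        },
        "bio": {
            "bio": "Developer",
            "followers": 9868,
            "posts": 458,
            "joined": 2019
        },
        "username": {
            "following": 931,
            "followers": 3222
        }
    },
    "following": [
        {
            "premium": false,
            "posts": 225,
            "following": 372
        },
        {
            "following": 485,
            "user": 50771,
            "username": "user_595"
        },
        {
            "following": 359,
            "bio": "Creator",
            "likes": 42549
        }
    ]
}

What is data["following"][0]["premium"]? False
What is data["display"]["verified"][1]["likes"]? 32137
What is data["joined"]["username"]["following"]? 931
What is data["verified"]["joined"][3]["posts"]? 310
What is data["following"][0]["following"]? 372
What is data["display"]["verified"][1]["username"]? "user_182"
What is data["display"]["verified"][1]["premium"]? False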